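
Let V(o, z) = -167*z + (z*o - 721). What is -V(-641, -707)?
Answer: -570535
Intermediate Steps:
V(o, z) = -721 - 167*z + o*z (V(o, z) = -167*z + (o*z - 721) = -167*z + (-721 + o*z) = -721 - 167*z + o*z)
-V(-641, -707) = -(-721 - 167*(-707) - 641*(-707)) = -(-721 + 118069 + 453187) = -1*570535 = -570535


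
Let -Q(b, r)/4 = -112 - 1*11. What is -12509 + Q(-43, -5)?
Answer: -12017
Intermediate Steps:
Q(b, r) = 492 (Q(b, r) = -4*(-112 - 1*11) = -4*(-112 - 11) = -4*(-123) = 492)
-12509 + Q(-43, -5) = -12509 + 492 = -12017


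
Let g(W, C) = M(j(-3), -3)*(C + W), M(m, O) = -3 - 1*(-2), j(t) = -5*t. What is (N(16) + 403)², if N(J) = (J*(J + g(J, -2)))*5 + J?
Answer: 335241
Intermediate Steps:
M(m, O) = -1 (M(m, O) = -3 + 2 = -1)
g(W, C) = -C - W (g(W, C) = -(C + W) = -C - W)
N(J) = 11*J (N(J) = (J*(J + (-1*(-2) - J)))*5 + J = (J*(J + (2 - J)))*5 + J = (J*2)*5 + J = (2*J)*5 + J = 10*J + J = 11*J)
(N(16) + 403)² = (11*16 + 403)² = (176 + 403)² = 579² = 335241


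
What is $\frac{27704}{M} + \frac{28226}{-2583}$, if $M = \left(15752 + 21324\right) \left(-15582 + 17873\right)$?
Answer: $- \frac{599369095196}{54850725657} \approx -10.927$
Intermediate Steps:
$M = 84941116$ ($M = 37076 \cdot 2291 = 84941116$)
$\frac{27704}{M} + \frac{28226}{-2583} = \frac{27704}{84941116} + \frac{28226}{-2583} = 27704 \cdot \frac{1}{84941116} + 28226 \left(- \frac{1}{2583}\right) = \frac{6926}{21235279} - \frac{28226}{2583} = - \frac{599369095196}{54850725657}$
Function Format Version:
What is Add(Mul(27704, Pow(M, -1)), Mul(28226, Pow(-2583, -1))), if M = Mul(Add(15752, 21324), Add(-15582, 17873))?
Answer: Rational(-599369095196, 54850725657) ≈ -10.927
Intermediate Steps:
M = 84941116 (M = Mul(37076, 2291) = 84941116)
Add(Mul(27704, Pow(M, -1)), Mul(28226, Pow(-2583, -1))) = Add(Mul(27704, Pow(84941116, -1)), Mul(28226, Pow(-2583, -1))) = Add(Mul(27704, Rational(1, 84941116)), Mul(28226, Rational(-1, 2583))) = Add(Rational(6926, 21235279), Rational(-28226, 2583)) = Rational(-599369095196, 54850725657)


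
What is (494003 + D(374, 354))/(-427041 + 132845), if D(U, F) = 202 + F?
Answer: -494559/294196 ≈ -1.6811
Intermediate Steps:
(494003 + D(374, 354))/(-427041 + 132845) = (494003 + (202 + 354))/(-427041 + 132845) = (494003 + 556)/(-294196) = 494559*(-1/294196) = -494559/294196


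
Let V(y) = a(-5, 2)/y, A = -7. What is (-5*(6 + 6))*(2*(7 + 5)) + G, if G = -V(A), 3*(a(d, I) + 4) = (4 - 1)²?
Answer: -10081/7 ≈ -1440.1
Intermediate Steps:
a(d, I) = -1 (a(d, I) = -4 + (4 - 1)²/3 = -4 + (⅓)*3² = -4 + (⅓)*9 = -4 + 3 = -1)
V(y) = -1/y
G = -⅐ (G = -(-1)/(-7) = -(-1)*(-1)/7 = -1*⅐ = -⅐ ≈ -0.14286)
(-5*(6 + 6))*(2*(7 + 5)) + G = (-5*(6 + 6))*(2*(7 + 5)) - ⅐ = (-5*12)*(2*12) - ⅐ = -60*24 - ⅐ = -1440 - ⅐ = -10081/7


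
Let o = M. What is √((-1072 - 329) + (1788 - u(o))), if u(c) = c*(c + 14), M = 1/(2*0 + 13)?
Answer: 2*√16305/13 ≈ 19.645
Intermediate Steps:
M = 1/13 (M = 1/(0 + 13) = 1/13 ≈ 0.076923)
o = 1/13 ≈ 0.076923
u(c) = c*(14 + c)
√((-1072 - 329) + (1788 - u(o))) = √((-1072 - 329) + (1788 - (14 + 1/13)/13)) = √(-1401 + (1788 - 183/(13*13))) = √(-1401 + (1788 - 1*183/169)) = √(-1401 + (1788 - 183/169)) = √(-1401 + 301989/169) = √(65220/169) = 2*√16305/13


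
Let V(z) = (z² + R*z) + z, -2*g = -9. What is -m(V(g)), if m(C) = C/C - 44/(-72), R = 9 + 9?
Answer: -29/18 ≈ -1.6111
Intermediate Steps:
g = 9/2 (g = -½*(-9) = 9/2 ≈ 4.5000)
R = 18
V(z) = z² + 19*z (V(z) = (z² + 18*z) + z = z² + 19*z)
m(C) = 29/18 (m(C) = 1 - 44*(-1/72) = 1 + 11/18 = 29/18)
-m(V(g)) = -1*29/18 = -29/18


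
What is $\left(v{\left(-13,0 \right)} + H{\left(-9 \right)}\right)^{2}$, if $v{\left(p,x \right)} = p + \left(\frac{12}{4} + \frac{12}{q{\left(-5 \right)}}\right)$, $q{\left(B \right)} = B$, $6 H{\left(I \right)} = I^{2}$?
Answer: $\frac{121}{100} \approx 1.21$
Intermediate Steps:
$H{\left(I \right)} = \frac{I^{2}}{6}$
$v{\left(p,x \right)} = \frac{3}{5} + p$ ($v{\left(p,x \right)} = p + \left(\frac{12}{4} + \frac{12}{-5}\right) = p + \left(12 \cdot \frac{1}{4} + 12 \left(- \frac{1}{5}\right)\right) = p + \left(3 - \frac{12}{5}\right) = p + \frac{3}{5} = \frac{3}{5} + p$)
$\left(v{\left(-13,0 \right)} + H{\left(-9 \right)}\right)^{2} = \left(\left(\frac{3}{5} - 13\right) + \frac{\left(-9\right)^{2}}{6}\right)^{2} = \left(- \frac{62}{5} + \frac{1}{6} \cdot 81\right)^{2} = \left(- \frac{62}{5} + \frac{27}{2}\right)^{2} = \left(\frac{11}{10}\right)^{2} = \frac{121}{100}$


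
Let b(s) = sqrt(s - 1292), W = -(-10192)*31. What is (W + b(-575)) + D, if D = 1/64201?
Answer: 20284434353/64201 + I*sqrt(1867) ≈ 3.1595e+5 + 43.209*I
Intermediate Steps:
W = 315952 (W = -728*(-434) = 315952)
D = 1/64201 ≈ 1.5576e-5
b(s) = sqrt(-1292 + s)
(W + b(-575)) + D = (315952 + sqrt(-1292 - 575)) + 1/64201 = (315952 + sqrt(-1867)) + 1/64201 = (315952 + I*sqrt(1867)) + 1/64201 = 20284434353/64201 + I*sqrt(1867)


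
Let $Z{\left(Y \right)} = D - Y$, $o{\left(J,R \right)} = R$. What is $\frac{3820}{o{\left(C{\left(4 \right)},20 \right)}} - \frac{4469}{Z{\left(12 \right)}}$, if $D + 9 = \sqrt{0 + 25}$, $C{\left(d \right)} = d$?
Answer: $\frac{7525}{16} \approx 470.31$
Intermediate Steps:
$D = -4$ ($D = -9 + \sqrt{0 + 25} = -9 + \sqrt{25} = -9 + 5 = -4$)
$Z{\left(Y \right)} = -4 - Y$
$\frac{3820}{o{\left(C{\left(4 \right)},20 \right)}} - \frac{4469}{Z{\left(12 \right)}} = \frac{3820}{20} - \frac{4469}{-4 - 12} = 3820 \cdot \frac{1}{20} - \frac{4469}{-4 - 12} = 191 - \frac{4469}{-16} = 191 - - \frac{4469}{16} = 191 + \frac{4469}{16} = \frac{7525}{16}$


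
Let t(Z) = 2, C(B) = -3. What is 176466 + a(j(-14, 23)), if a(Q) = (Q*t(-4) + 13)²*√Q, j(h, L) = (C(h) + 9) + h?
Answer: 176466 + 18*I*√2 ≈ 1.7647e+5 + 25.456*I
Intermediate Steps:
j(h, L) = 6 + h (j(h, L) = (-3 + 9) + h = 6 + h)
a(Q) = √Q*(13 + 2*Q)² (a(Q) = (Q*2 + 13)²*√Q = (2*Q + 13)²*√Q = (13 + 2*Q)²*√Q = √Q*(13 + 2*Q)²)
176466 + a(j(-14, 23)) = 176466 + √(6 - 14)*(13 + 2*(6 - 14))² = 176466 + √(-8)*(13 + 2*(-8))² = 176466 + (2*I*√2)*(13 - 16)² = 176466 + (2*I*√2)*(-3)² = 176466 + (2*I*√2)*9 = 176466 + 18*I*√2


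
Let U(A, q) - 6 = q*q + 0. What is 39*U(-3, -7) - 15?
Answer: 2130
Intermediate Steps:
U(A, q) = 6 + q² (U(A, q) = 6 + (q*q + 0) = 6 + (q² + 0) = 6 + q²)
39*U(-3, -7) - 15 = 39*(6 + (-7)²) - 15 = 39*(6 + 49) - 15 = 39*55 - 15 = 2145 - 15 = 2130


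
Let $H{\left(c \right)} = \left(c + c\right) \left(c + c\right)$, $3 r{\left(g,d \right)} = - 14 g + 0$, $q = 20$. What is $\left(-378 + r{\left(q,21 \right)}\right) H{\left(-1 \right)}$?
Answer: $- \frac{5656}{3} \approx -1885.3$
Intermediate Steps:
$r{\left(g,d \right)} = - \frac{14 g}{3}$ ($r{\left(g,d \right)} = \frac{- 14 g + 0}{3} = \frac{\left(-14\right) g}{3} = - \frac{14 g}{3}$)
$H{\left(c \right)} = 4 c^{2}$ ($H{\left(c \right)} = 2 c 2 c = 4 c^{2}$)
$\left(-378 + r{\left(q,21 \right)}\right) H{\left(-1 \right)} = \left(-378 - \frac{280}{3}\right) 4 \left(-1\right)^{2} = \left(-378 - \frac{280}{3}\right) 4 \cdot 1 = \left(- \frac{1414}{3}\right) 4 = - \frac{5656}{3}$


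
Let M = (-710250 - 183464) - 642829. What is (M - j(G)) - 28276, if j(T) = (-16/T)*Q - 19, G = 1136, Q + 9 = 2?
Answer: -111100807/71 ≈ -1.5648e+6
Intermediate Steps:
Q = -7 (Q = -9 + 2 = -7)
j(T) = -19 + 112/T (j(T) = -16/T*(-7) - 19 = 112/T - 19 = -19 + 112/T)
M = -1536543 (M = -893714 - 642829 = -1536543)
(M - j(G)) - 28276 = (-1536543 - (-19 + 112/1136)) - 28276 = (-1536543 - (-19 + 112*(1/1136))) - 28276 = (-1536543 - (-19 + 7/71)) - 28276 = (-1536543 - 1*(-1342/71)) - 28276 = (-1536543 + 1342/71) - 28276 = -109093211/71 - 28276 = -111100807/71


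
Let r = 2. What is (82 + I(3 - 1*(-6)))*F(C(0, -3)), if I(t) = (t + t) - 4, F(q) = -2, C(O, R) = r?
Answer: -192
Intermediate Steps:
C(O, R) = 2
I(t) = -4 + 2*t (I(t) = 2*t - 4 = -4 + 2*t)
(82 + I(3 - 1*(-6)))*F(C(0, -3)) = (82 + (-4 + 2*(3 - 1*(-6))))*(-2) = (82 + (-4 + 2*(3 + 6)))*(-2) = (82 + (-4 + 2*9))*(-2) = (82 + (-4 + 18))*(-2) = (82 + 14)*(-2) = 96*(-2) = -192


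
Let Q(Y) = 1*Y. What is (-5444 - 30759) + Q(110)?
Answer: -36093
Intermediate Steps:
Q(Y) = Y
(-5444 - 30759) + Q(110) = (-5444 - 30759) + 110 = -36203 + 110 = -36093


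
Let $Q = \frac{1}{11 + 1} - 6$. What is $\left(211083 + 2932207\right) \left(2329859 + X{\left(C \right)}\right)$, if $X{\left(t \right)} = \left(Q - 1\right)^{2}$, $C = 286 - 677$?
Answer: $\frac{527297246782325}{72} \approx 7.3236 \cdot 10^{12}$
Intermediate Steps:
$C = -391$ ($C = 286 - 677 = -391$)
$Q = - \frac{71}{12}$ ($Q = \frac{1}{12} - 6 = - \frac{71}{12} \approx -5.9167$)
$X{\left(t \right)} = \frac{6889}{144}$ ($X{\left(t \right)} = \left(- \frac{71}{12} - 1\right)^{2} = \left(- \frac{83}{12}\right)^{2} = \frac{6889}{144}$)
$\left(211083 + 2932207\right) \left(2329859 + X{\left(C \right)}\right) = \left(211083 + 2932207\right) \left(2329859 + \frac{6889}{144}\right) = 3143290 \cdot \frac{335506585}{144} = \frac{527297246782325}{72}$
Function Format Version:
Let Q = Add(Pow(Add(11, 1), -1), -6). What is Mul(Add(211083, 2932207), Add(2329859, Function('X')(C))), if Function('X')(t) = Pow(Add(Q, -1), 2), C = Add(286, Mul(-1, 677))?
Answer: Rational(527297246782325, 72) ≈ 7.3236e+12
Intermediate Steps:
C = -391 (C = Add(286, -677) = -391)
Q = Rational(-71, 12) (Q = Add(Pow(12, -1), -6) = Add(Rational(1, 12), -6) = Rational(-71, 12) ≈ -5.9167)
Function('X')(t) = Rational(6889, 144) (Function('X')(t) = Pow(Add(Rational(-71, 12), -1), 2) = Pow(Rational(-83, 12), 2) = Rational(6889, 144))
Mul(Add(211083, 2932207), Add(2329859, Function('X')(C))) = Mul(Add(211083, 2932207), Add(2329859, Rational(6889, 144))) = Mul(3143290, Rational(335506585, 144)) = Rational(527297246782325, 72)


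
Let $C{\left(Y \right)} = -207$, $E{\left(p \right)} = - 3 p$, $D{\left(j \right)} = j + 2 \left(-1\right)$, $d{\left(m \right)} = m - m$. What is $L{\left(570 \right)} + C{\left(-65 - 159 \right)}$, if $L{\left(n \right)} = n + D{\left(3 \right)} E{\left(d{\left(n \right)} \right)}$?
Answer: $363$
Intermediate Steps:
$d{\left(m \right)} = 0$
$D{\left(j \right)} = -2 + j$ ($D{\left(j \right)} = j - 2 = -2 + j$)
$L{\left(n \right)} = n$ ($L{\left(n \right)} = n + \left(-2 + 3\right) \left(\left(-3\right) 0\right) = n + 1 \cdot 0 = n + 0 = n$)
$L{\left(570 \right)} + C{\left(-65 - 159 \right)} = 570 - 207 = 363$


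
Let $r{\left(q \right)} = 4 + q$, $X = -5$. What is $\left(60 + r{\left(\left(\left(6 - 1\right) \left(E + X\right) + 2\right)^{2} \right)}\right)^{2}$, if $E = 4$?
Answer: $5329$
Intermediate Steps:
$\left(60 + r{\left(\left(\left(6 - 1\right) \left(E + X\right) + 2\right)^{2} \right)}\right)^{2} = \left(60 + \left(4 + \left(\left(6 - 1\right) \left(4 - 5\right) + 2\right)^{2}\right)\right)^{2} = \left(60 + \left(4 + \left(5 \left(-1\right) + 2\right)^{2}\right)\right)^{2} = \left(60 + \left(4 + \left(-5 + 2\right)^{2}\right)\right)^{2} = \left(60 + \left(4 + \left(-3\right)^{2}\right)\right)^{2} = \left(60 + \left(4 + 9\right)\right)^{2} = \left(60 + 13\right)^{2} = 73^{2} = 5329$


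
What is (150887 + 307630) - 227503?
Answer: 231014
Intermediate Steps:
(150887 + 307630) - 227503 = 458517 - 227503 = 231014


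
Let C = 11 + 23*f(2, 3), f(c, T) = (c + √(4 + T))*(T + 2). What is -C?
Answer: -241 - 115*√7 ≈ -545.26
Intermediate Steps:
f(c, T) = (2 + T)*(c + √(4 + T)) (f(c, T) = (c + √(4 + T))*(2 + T) = (2 + T)*(c + √(4 + T)))
C = 241 + 115*√7 (C = 11 + 23*(2*2 + 2*√(4 + 3) + 3*2 + 3*√(4 + 3)) = 11 + 23*(4 + 2*√7 + 6 + 3*√7) = 11 + 23*(10 + 5*√7) = 11 + (230 + 115*√7) = 241 + 115*√7 ≈ 545.26)
-C = -(241 + 115*√7) = -241 - 115*√7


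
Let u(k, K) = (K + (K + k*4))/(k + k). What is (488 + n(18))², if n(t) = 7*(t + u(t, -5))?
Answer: 126990361/324 ≈ 3.9195e+5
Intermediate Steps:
u(k, K) = (2*K + 4*k)/(2*k) (u(k, K) = (K + (K + 4*k))/((2*k)) = (2*K + 4*k)*(1/(2*k)) = (2*K + 4*k)/(2*k))
n(t) = 14 - 35/t + 7*t (n(t) = 7*(t + (2 - 5/t)) = 7*(2 + t - 5/t) = 14 - 35/t + 7*t)
(488 + n(18))² = (488 + (14 - 35/18 + 7*18))² = (488 + (14 - 35*1/18 + 126))² = (488 + (14 - 35/18 + 126))² = (488 + 2485/18)² = (11269/18)² = 126990361/324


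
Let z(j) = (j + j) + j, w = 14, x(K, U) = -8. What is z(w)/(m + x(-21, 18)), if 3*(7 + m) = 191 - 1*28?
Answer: 63/59 ≈ 1.0678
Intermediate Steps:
m = 142/3 (m = -7 + (191 - 1*28)/3 = -7 + (191 - 28)/3 = -7 + (⅓)*163 = -7 + 163/3 = 142/3 ≈ 47.333)
z(j) = 3*j (z(j) = 2*j + j = 3*j)
z(w)/(m + x(-21, 18)) = (3*14)/(142/3 - 8) = 42/(118/3) = (3/118)*42 = 63/59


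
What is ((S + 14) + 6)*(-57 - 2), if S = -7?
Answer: -767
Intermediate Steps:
((S + 14) + 6)*(-57 - 2) = ((-7 + 14) + 6)*(-57 - 2) = (7 + 6)*(-59) = 13*(-59) = -767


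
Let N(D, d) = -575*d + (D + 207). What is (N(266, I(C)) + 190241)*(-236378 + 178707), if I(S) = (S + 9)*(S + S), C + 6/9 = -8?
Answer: -100712366746/9 ≈ -1.1190e+10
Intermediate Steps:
C = -26/3 (C = -⅔ - 8 = -26/3 ≈ -8.6667)
I(S) = 2*S*(9 + S) (I(S) = (9 + S)*(2*S) = 2*S*(9 + S))
N(D, d) = 207 + D - 575*d (N(D, d) = -575*d + (207 + D) = 207 + D - 575*d)
(N(266, I(C)) + 190241)*(-236378 + 178707) = ((207 + 266 - 1150*(-26)*(9 - 26/3)/3) + 190241)*(-236378 + 178707) = ((207 + 266 - 1150*(-26)/(3*3)) + 190241)*(-57671) = ((207 + 266 - 575*(-52/9)) + 190241)*(-57671) = ((207 + 266 + 29900/9) + 190241)*(-57671) = (34157/9 + 190241)*(-57671) = (1746326/9)*(-57671) = -100712366746/9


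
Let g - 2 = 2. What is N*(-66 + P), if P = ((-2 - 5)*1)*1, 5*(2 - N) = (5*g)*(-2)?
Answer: -730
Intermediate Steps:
g = 4 (g = 2 + 2 = 4)
N = 10 (N = 2 - 5*4*(-2)/5 = 2 - 4*(-2) = 2 - ⅕*(-40) = 2 + 8 = 10)
P = -7 (P = -7*1*1 = -7*1 = -7)
N*(-66 + P) = 10*(-66 - 7) = 10*(-73) = -730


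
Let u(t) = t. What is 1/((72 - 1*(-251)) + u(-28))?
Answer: 1/295 ≈ 0.0033898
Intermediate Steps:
1/((72 - 1*(-251)) + u(-28)) = 1/((72 - 1*(-251)) - 28) = 1/((72 + 251) - 28) = 1/(323 - 28) = 1/295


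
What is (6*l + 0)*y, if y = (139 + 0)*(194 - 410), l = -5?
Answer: 900720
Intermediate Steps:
y = -30024 (y = 139*(-216) = -30024)
(6*l + 0)*y = (6*(-5) + 0)*(-30024) = (-30 + 0)*(-30024) = -30*(-30024) = 900720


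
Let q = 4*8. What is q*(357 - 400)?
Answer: -1376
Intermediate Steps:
q = 32
q*(357 - 400) = 32*(357 - 400) = 32*(-43) = -1376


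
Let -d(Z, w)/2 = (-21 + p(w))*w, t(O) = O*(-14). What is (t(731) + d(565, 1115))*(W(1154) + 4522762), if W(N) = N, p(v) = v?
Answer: -11082933708264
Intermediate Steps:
t(O) = -14*O
d(Z, w) = -2*w*(-21 + w) (d(Z, w) = -2*(-21 + w)*w = -2*w*(-21 + w))
(t(731) + d(565, 1115))*(W(1154) + 4522762) = (-14*731 + 2*1115*(21 - 1*1115))*(1154 + 4522762) = (-10234 + 2*1115*(21 - 1115))*4523916 = (-10234 + 2*1115*(-1094))*4523916 = (-10234 - 2439620)*4523916 = -2449854*4523916 = -11082933708264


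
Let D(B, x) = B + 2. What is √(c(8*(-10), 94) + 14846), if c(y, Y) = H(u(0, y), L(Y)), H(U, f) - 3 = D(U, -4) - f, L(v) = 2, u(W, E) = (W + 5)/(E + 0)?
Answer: √237583/4 ≈ 121.86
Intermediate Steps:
u(W, E) = (5 + W)/E
D(B, x) = 2 + B
H(U, f) = 5 + U - f (H(U, f) = 3 + ((2 + U) - f) = 3 + (2 + U - f) = 5 + U - f)
c(y, Y) = 3 + 5/y (c(y, Y) = 5 + (5 + 0)/y - 1*2 = 5 + 5/y - 2 = 3 + 5/y)
√(c(8*(-10), 94) + 14846) = √((3 + 5/((8*(-10)))) + 14846) = √((3 + 5/(-80)) + 14846) = √((3 + 5*(-1/80)) + 14846) = √((3 - 1/16) + 14846) = √(47/16 + 14846) = √(237583/16) = √237583/4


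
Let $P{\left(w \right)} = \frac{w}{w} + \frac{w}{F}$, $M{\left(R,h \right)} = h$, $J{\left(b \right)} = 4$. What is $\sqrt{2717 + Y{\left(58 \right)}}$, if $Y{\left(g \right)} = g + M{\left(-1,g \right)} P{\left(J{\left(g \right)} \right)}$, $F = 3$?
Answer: $\frac{\sqrt{26193}}{3} \approx 53.948$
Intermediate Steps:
$P{\left(w \right)} = 1 + \frac{w}{3}$ ($P{\left(w \right)} = \frac{w}{w} + \frac{w}{3} = 1 + w \frac{1}{3} = 1 + \frac{w}{3}$)
$Y{\left(g \right)} = \frac{10 g}{3}$ ($Y{\left(g \right)} = g + g \left(1 + \frac{1}{3} \cdot 4\right) = g + g \left(1 + \frac{4}{3}\right) = g + g \frac{7}{3} = g + \frac{7 g}{3} = \frac{10 g}{3}$)
$\sqrt{2717 + Y{\left(58 \right)}} = \sqrt{2717 + \frac{10}{3} \cdot 58} = \sqrt{2717 + \frac{580}{3}} = \sqrt{\frac{8731}{3}} = \frac{\sqrt{26193}}{3}$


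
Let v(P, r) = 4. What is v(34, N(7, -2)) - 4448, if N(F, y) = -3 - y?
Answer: -4444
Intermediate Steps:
v(34, N(7, -2)) - 4448 = 4 - 4448 = -4444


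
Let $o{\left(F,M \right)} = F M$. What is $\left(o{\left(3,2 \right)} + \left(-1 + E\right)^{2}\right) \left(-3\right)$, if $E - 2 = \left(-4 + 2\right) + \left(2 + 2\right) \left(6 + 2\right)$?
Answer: $-2901$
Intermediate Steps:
$E = 32$ ($E = 2 + \left(\left(-4 + 2\right) + \left(2 + 2\right) \left(6 + 2\right)\right) = 2 + \left(-2 + 4 \cdot 8\right) = 2 + \left(-2 + 32\right) = 2 + 30 = 32$)
$\left(o{\left(3,2 \right)} + \left(-1 + E\right)^{2}\right) \left(-3\right) = \left(3 \cdot 2 + \left(-1 + 32\right)^{2}\right) \left(-3\right) = \left(6 + 31^{2}\right) \left(-3\right) = \left(6 + 961\right) \left(-3\right) = 967 \left(-3\right) = -2901$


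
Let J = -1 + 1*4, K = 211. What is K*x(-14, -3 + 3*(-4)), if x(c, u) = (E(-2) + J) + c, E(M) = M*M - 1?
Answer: -1688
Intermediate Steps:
E(M) = -1 + M² (E(M) = M² - 1 = -1 + M²)
J = 3 (J = -1 + 4 = 3)
x(c, u) = 6 + c (x(c, u) = ((-1 + (-2)²) + 3) + c = ((-1 + 4) + 3) + c = (3 + 3) + c = 6 + c)
K*x(-14, -3 + 3*(-4)) = 211*(6 - 14) = 211*(-8) = -1688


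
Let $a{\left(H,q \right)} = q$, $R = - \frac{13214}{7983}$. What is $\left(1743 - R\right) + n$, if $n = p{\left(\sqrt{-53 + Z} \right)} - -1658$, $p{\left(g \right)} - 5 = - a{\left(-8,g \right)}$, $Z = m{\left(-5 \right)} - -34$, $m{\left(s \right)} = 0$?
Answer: $\frac{27203312}{7983} - i \sqrt{19} \approx 3407.7 - 4.3589 i$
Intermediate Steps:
$R = - \frac{13214}{7983}$ ($R = \left(-13214\right) \frac{1}{7983} = - \frac{13214}{7983} \approx -1.6553$)
$Z = 34$ ($Z = 0 - -34 = 0 + 34 = 34$)
$p{\left(g \right)} = 5 - g$
$n = 1663 - i \sqrt{19}$ ($n = \left(5 - \sqrt{-53 + 34}\right) - -1658 = \left(5 - \sqrt{-19}\right) + 1658 = \left(5 - i \sqrt{19}\right) + 1658 = 1663 - i \sqrt{19} \approx 1663.0 - 4.3589 i$)
$\left(1743 - R\right) + n = \left(1743 - - \frac{13214}{7983}\right) + \left(1663 - i \sqrt{19}\right) = \left(1743 + \frac{13214}{7983}\right) + \left(1663 - i \sqrt{19}\right) = \frac{13927583}{7983} + \left(1663 - i \sqrt{19}\right) = \frac{27203312}{7983} - i \sqrt{19}$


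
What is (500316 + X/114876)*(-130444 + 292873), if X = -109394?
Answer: 1555912573080673/19146 ≈ 8.1266e+10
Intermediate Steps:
(500316 + X/114876)*(-130444 + 292873) = (500316 - 109394/114876)*(-130444 + 292873) = (500316 - 109394*1/114876)*162429 = (500316 - 54697/57438)*162429 = (28737095711/57438)*162429 = 1555912573080673/19146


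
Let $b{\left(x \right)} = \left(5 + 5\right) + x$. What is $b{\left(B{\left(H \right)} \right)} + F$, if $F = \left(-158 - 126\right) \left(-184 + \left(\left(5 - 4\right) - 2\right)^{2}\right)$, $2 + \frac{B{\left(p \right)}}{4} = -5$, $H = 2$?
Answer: $51954$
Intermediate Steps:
$B{\left(p \right)} = -28$ ($B{\left(p \right)} = -8 + 4 \left(-5\right) = -8 - 20 = -28$)
$b{\left(x \right)} = 10 + x$
$F = 51972$ ($F = - 284 \left(-184 + \left(\left(5 - 4\right) - 2\right)^{2}\right) = - 284 \left(-184 + \left(1 - 2\right)^{2}\right) = - 284 \left(-184 + \left(-1\right)^{2}\right) = - 284 \left(-184 + 1\right) = \left(-284\right) \left(-183\right) = 51972$)
$b{\left(B{\left(H \right)} \right)} + F = \left(10 - 28\right) + 51972 = -18 + 51972 = 51954$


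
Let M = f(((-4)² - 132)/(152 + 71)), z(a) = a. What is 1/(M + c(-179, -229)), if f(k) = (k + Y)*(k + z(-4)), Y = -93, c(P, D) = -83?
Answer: 49729/16894333 ≈ 0.0029435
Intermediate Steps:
f(k) = (-93 + k)*(-4 + k) (f(k) = (k - 93)*(k - 4) = (-93 + k)*(-4 + k))
M = 21021840/49729 (M = 372 + (((-4)² - 132)/(152 + 71))² - 97*((-4)² - 132)/(152 + 71) = 372 + ((16 - 132)/223)² - 97*(16 - 132)/223 = 372 + (-116*1/223)² - (-11252)/223 = 372 + (-116/223)² - 97*(-116/223) = 372 + 13456/49729 + 11252/223 = 21021840/49729 ≈ 422.73)
1/(M + c(-179, -229)) = 1/(21021840/49729 - 83) = 1/(16894333/49729) = 49729/16894333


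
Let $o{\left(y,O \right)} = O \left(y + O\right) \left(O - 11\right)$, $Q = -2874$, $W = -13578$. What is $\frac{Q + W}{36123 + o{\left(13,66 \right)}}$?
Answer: $- \frac{1828}{35877} \approx -0.050952$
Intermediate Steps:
$o{\left(y,O \right)} = O \left(-11 + O\right) \left(O + y\right)$ ($o{\left(y,O \right)} = O \left(O + y\right) \left(-11 + O\right) = O \left(-11 + O\right) \left(O + y\right)$)
$\frac{Q + W}{36123 + o{\left(13,66 \right)}} = \frac{-2874 - 13578}{36123 + 66 \left(66^{2} - 726 - 143 + 66 \cdot 13\right)} = - \frac{16452}{36123 + 66 \left(4356 - 726 - 143 + 858\right)} = - \frac{16452}{36123 + 66 \cdot 4345} = - \frac{16452}{36123 + 286770} = - \frac{16452}{322893} = \left(-16452\right) \frac{1}{322893} = - \frac{1828}{35877}$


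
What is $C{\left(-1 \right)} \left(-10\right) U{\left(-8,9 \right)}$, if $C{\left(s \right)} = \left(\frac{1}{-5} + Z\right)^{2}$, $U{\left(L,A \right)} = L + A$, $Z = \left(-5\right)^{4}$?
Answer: $- \frac{19518752}{5} \approx -3.9038 \cdot 10^{6}$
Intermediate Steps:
$Z = 625$
$U{\left(L,A \right)} = A + L$
$C{\left(s \right)} = \frac{9759376}{25}$ ($C{\left(s \right)} = \left(\frac{1}{-5} + 625\right)^{2} = \left(- \frac{1}{5} + 625\right)^{2} = \left(\frac{3124}{5}\right)^{2} = \frac{9759376}{25}$)
$C{\left(-1 \right)} \left(-10\right) U{\left(-8,9 \right)} = \frac{9759376}{25} \left(-10\right) \left(9 - 8\right) = \left(- \frac{19518752}{5}\right) 1 = - \frac{19518752}{5}$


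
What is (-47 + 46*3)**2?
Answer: 8281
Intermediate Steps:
(-47 + 46*3)**2 = (-47 + 138)**2 = 91**2 = 8281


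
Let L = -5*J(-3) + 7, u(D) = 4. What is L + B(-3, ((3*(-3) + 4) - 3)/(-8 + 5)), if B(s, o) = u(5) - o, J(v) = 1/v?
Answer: 10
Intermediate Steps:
L = 26/3 (L = -5/(-3) + 7 = -5*(-⅓) + 7 = 5/3 + 7 = 26/3 ≈ 8.6667)
B(s, o) = 4 - o
L + B(-3, ((3*(-3) + 4) - 3)/(-8 + 5)) = 26/3 + (4 - ((3*(-3) + 4) - 3)/(-8 + 5)) = 26/3 + (4 - ((-9 + 4) - 3)/(-3)) = 26/3 + (4 - (-5 - 3)*(-1)/3) = 26/3 + (4 - (-8)*(-1)/3) = 26/3 + (4 - 1*8/3) = 26/3 + (4 - 8/3) = 26/3 + 4/3 = 10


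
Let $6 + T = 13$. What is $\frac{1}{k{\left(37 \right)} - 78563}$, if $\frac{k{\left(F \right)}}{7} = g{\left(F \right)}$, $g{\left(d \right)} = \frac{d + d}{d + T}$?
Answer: $- \frac{22}{1728127} \approx -1.2731 \cdot 10^{-5}$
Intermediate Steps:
$T = 7$ ($T = -6 + 13 = 7$)
$g{\left(d \right)} = \frac{2 d}{7 + d}$ ($g{\left(d \right)} = \frac{d + d}{d + 7} = \frac{2 d}{7 + d}$)
$k{\left(F \right)} = \frac{14 F}{7 + F}$ ($k{\left(F \right)} = 7 \frac{2 F}{7 + F} = \frac{14 F}{7 + F}$)
$\frac{1}{k{\left(37 \right)} - 78563} = \frac{1}{14 \cdot 37 \frac{1}{7 + 37} - 78563} = \frac{1}{14 \cdot 37 \cdot \frac{1}{44} - 78563} = \frac{1}{\frac{259}{22} - 78563} = \frac{1}{- \frac{1728127}{22}} = - \frac{22}{1728127}$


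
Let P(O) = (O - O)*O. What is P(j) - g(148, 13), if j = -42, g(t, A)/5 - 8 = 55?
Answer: -315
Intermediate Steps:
g(t, A) = 315 (g(t, A) = 40 + 5*55 = 40 + 275 = 315)
P(O) = 0 (P(O) = 0*O = 0)
P(j) - g(148, 13) = 0 - 1*315 = 0 - 315 = -315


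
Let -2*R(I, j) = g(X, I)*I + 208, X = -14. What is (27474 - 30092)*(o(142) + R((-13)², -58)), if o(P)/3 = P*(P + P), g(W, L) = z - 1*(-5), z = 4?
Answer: -314472851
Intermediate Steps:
g(W, L) = 9 (g(W, L) = 4 - 1*(-5) = 4 + 5 = 9)
R(I, j) = -104 - 9*I/2 (R(I, j) = -(9*I + 208)/2 = -(208 + 9*I)/2 = -104 - 9*I/2)
o(P) = 6*P² (o(P) = 3*(P*(P + P)) = 3*(P*(2*P)) = 3*(2*P²) = 6*P²)
(27474 - 30092)*(o(142) + R((-13)², -58)) = (27474 - 30092)*(6*142² + (-104 - 9/2*(-13)²)) = -2618*(6*20164 + (-104 - 9/2*169)) = -2618*(120984 + (-104 - 1521/2)) = -2618*(120984 - 1729/2) = -2618*240239/2 = -314472851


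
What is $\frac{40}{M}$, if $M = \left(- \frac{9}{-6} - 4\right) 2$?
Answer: $-8$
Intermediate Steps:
$M = -5$ ($M = \left(\left(-9\right) \left(- \frac{1}{6}\right) - 4\right) 2 = \left(\frac{3}{2} - 4\right) 2 = \left(- \frac{5}{2}\right) 2 = -5$)
$\frac{40}{M} = \frac{40}{-5} = 40 \left(- \frac{1}{5}\right) = -8$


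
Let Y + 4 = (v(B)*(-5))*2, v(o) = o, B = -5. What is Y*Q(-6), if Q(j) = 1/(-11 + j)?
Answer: -46/17 ≈ -2.7059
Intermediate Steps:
Y = 46 (Y = -4 - 5*(-5)*2 = -4 + 25*2 = -4 + 50 = 46)
Y*Q(-6) = 46/(-11 - 6) = 46/(-17) = 46*(-1/17) = -46/17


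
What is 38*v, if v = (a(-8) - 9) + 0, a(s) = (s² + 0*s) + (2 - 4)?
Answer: 2014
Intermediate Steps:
a(s) = -2 + s² (a(s) = (s² + 0) - 2 = s² - 2 = -2 + s²)
v = 53 (v = ((-2 + (-8)²) - 9) + 0 = ((-2 + 64) - 9) + 0 = (62 - 9) + 0 = 53 + 0 = 53)
38*v = 38*53 = 2014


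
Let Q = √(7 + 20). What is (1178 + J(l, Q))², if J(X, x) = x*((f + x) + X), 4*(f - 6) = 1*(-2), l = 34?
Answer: 5976607/4 + 285585*√3 ≈ 1.9888e+6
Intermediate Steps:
f = 11/2 (f = 6 + (1*(-2))/4 = 6 + (¼)*(-2) = 6 - ½ = 11/2 ≈ 5.5000)
Q = 3*√3 (Q = √27 = 3*√3 ≈ 5.1962)
J(X, x) = x*(11/2 + X + x) (J(X, x) = x*((11/2 + x) + X) = x*(11/2 + X + x))
(1178 + J(l, Q))² = (1178 + (3*√3)*(11 + 2*34 + 2*(3*√3))/2)² = (1178 + (3*√3)*(11 + 68 + 6*√3)/2)² = (1178 + (3*√3)*(79 + 6*√3)/2)² = (1178 + 3*√3*(79 + 6*√3)/2)²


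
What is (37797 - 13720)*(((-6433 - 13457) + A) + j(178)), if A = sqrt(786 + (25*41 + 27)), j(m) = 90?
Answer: -476724600 + 24077*sqrt(1838) ≈ -4.7569e+8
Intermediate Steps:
A = sqrt(1838) (A = sqrt(786 + (1025 + 27)) = sqrt(786 + 1052) = sqrt(1838) ≈ 42.872)
(37797 - 13720)*(((-6433 - 13457) + A) + j(178)) = (37797 - 13720)*(((-6433 - 13457) + sqrt(1838)) + 90) = 24077*((-19890 + sqrt(1838)) + 90) = 24077*(-19800 + sqrt(1838)) = -476724600 + 24077*sqrt(1838)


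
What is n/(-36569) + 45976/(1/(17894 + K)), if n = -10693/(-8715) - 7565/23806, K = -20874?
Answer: -79959671471740799491/583611112770 ≈ -1.3701e+8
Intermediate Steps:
n = 188628583/207469290 (n = -10693*(-1/8715) - 7565*1/23806 = 10693/8715 - 7565/23806 = 188628583/207469290 ≈ 0.90919)
n/(-36569) + 45976/(1/(17894 + K)) = (188628583/207469290)/(-36569) + 45976/(1/(17894 - 20874)) = (188628583/207469290)*(-1/36569) + 45976/(1/(-2980)) = -14509891/583611112770 + 45976/(-1/2980) = -14509891/583611112770 + 45976*(-2980) = -14509891/583611112770 - 137008480 = -79959671471740799491/583611112770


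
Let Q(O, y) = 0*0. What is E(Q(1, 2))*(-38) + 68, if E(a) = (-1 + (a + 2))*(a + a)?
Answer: 68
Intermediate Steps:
Q(O, y) = 0
E(a) = 2*a*(1 + a) (E(a) = (-1 + (2 + a))*(2*a) = (1 + a)*(2*a) = 2*a*(1 + a))
E(Q(1, 2))*(-38) + 68 = (2*0*(1 + 0))*(-38) + 68 = (2*0*1)*(-38) + 68 = 0*(-38) + 68 = 0 + 68 = 68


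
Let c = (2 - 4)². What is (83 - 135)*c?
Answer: -208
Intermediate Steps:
c = 4 (c = (-2)² = 4)
(83 - 135)*c = (83 - 135)*4 = -52*4 = -208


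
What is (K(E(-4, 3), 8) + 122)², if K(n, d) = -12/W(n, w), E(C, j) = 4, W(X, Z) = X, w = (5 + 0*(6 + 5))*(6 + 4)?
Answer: 14161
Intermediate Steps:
w = 50 (w = (5 + 0*11)*10 = (5 + 0)*10 = 5*10 = 50)
K(n, d) = -12/n
(K(E(-4, 3), 8) + 122)² = (-12/4 + 122)² = (-12*¼ + 122)² = (-3 + 122)² = 119² = 14161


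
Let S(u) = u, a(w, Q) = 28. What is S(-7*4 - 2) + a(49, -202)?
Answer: -2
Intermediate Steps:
S(-7*4 - 2) + a(49, -202) = (-7*4 - 2) + 28 = (-28 - 2) + 28 = -30 + 28 = -2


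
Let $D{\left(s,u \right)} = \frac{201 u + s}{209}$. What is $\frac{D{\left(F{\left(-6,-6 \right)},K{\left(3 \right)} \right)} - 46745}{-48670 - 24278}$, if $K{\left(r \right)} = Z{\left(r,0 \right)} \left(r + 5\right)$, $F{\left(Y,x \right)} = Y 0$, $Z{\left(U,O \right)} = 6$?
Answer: $\frac{9760057}{15246132} \approx 0.64017$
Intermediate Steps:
$F{\left(Y,x \right)} = 0$
$K{\left(r \right)} = 30 + 6 r$ ($K{\left(r \right)} = 6 \left(r + 5\right) = 6 \left(5 + r\right) = 30 + 6 r$)
$D{\left(s,u \right)} = \frac{s}{209} + \frac{201 u}{209}$ ($D{\left(s,u \right)} = \left(s + 201 u\right) \frac{1}{209} = \frac{s}{209} + \frac{201 u}{209}$)
$\frac{D{\left(F{\left(-6,-6 \right)},K{\left(3 \right)} \right)} - 46745}{-48670 - 24278} = \frac{\left(\frac{1}{209} \cdot 0 + \frac{201 \left(30 + 6 \cdot 3\right)}{209}\right) - 46745}{-48670 - 24278} = \frac{\left(0 + \frac{201 \left(30 + 18\right)}{209}\right) - 46745}{-72948} = \left(\left(0 + \frac{201}{209} \cdot 48\right) - 46745\right) \left(- \frac{1}{72948}\right) = \left(\left(0 + \frac{9648}{209}\right) - 46745\right) \left(- \frac{1}{72948}\right) = \left(\frac{9648}{209} - 46745\right) \left(- \frac{1}{72948}\right) = \left(- \frac{9760057}{209}\right) \left(- \frac{1}{72948}\right) = \frac{9760057}{15246132}$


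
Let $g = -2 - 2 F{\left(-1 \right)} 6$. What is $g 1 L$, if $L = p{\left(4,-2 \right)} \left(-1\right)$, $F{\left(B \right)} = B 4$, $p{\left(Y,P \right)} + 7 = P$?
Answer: $414$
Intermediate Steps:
$p{\left(Y,P \right)} = -7 + P$
$F{\left(B \right)} = 4 B$
$L = 9$ ($L = \left(-7 - 2\right) \left(-1\right) = \left(-9\right) \left(-1\right) = 9$)
$g = 46$ ($g = -2 - 2 \cdot 4 \left(-1\right) 6 = -2 - 2 \left(-4\right) 6 = -2 - \left(-8\right) 6 = -2 - -48 = -2 + 48 = 46$)
$g 1 L = 46 \cdot 1 \cdot 9 = 46 \cdot 9 = 414$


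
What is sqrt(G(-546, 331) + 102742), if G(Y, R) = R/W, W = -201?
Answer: sqrt(4150813011)/201 ≈ 320.53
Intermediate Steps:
G(Y, R) = -R/201 (G(Y, R) = R/(-201) = R*(-1/201) = -R/201)
sqrt(G(-546, 331) + 102742) = sqrt(-1/201*331 + 102742) = sqrt(-331/201 + 102742) = sqrt(20650811/201) = sqrt(4150813011)/201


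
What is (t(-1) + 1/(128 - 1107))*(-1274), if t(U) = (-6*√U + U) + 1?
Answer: 1274/979 + 7644*I ≈ 1.3013 + 7644.0*I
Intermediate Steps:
t(U) = 1 + U - 6*√U (t(U) = (U - 6*√U) + 1 = 1 + U - 6*√U)
(t(-1) + 1/(128 - 1107))*(-1274) = ((1 - 1 - 6*I) + 1/(128 - 1107))*(-1274) = ((1 - 1 - 6*I) + 1/(-979))*(-1274) = (-6*I - 1/979)*(-1274) = (-1/979 - 6*I)*(-1274) = 1274/979 + 7644*I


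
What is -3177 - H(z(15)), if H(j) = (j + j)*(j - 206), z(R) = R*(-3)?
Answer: -25767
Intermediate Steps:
z(R) = -3*R
H(j) = 2*j*(-206 + j) (H(j) = (2*j)*(-206 + j) = 2*j*(-206 + j))
-3177 - H(z(15)) = -3177 - 2*(-3*15)*(-206 - 3*15) = -3177 - 2*(-45)*(-206 - 45) = -3177 - 2*(-45)*(-251) = -3177 - 1*22590 = -3177 - 22590 = -25767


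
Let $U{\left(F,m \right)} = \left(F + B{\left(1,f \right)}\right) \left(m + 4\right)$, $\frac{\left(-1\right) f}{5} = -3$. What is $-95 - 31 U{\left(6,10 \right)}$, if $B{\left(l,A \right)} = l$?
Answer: $-3133$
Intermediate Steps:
$f = 15$ ($f = \left(-5\right) \left(-3\right) = 15$)
$U{\left(F,m \right)} = \left(1 + F\right) \left(4 + m\right)$ ($U{\left(F,m \right)} = \left(F + 1\right) \left(m + 4\right) = \left(1 + F\right) \left(4 + m\right)$)
$-95 - 31 U{\left(6,10 \right)} = -95 - 31 \left(4 + 10 + 4 \cdot 6 + 6 \cdot 10\right) = -95 - 31 \left(4 + 10 + 24 + 60\right) = -95 - 3038 = -3133$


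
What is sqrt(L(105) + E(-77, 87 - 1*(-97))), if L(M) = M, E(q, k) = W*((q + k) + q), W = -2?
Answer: 3*sqrt(5) ≈ 6.7082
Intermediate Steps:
E(q, k) = -4*q - 2*k (E(q, k) = -2*((q + k) + q) = -2*((k + q) + q) = -2*(k + 2*q) = -4*q - 2*k)
sqrt(L(105) + E(-77, 87 - 1*(-97))) = sqrt(105 + (-4*(-77) - 2*(87 - 1*(-97)))) = sqrt(105 + (308 - 2*(87 + 97))) = sqrt(105 + (308 - 2*184)) = sqrt(105 + (308 - 368)) = sqrt(105 - 60) = sqrt(45) = 3*sqrt(5)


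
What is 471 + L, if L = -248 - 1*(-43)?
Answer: 266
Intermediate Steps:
L = -205 (L = -248 + 43 = -205)
471 + L = 471 - 205 = 266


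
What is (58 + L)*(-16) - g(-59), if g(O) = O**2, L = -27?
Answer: -3977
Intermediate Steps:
(58 + L)*(-16) - g(-59) = (58 - 27)*(-16) - 1*(-59)**2 = 31*(-16) - 1*3481 = -496 - 3481 = -3977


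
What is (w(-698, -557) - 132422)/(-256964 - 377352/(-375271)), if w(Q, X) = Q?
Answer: 12489018880/24107689973 ≈ 0.51805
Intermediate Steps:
(w(-698, -557) - 132422)/(-256964 - 377352/(-375271)) = (-698 - 132422)/(-256964 - 377352/(-375271)) = -133120/(-256964 - 377352*(-1/375271)) = -133120/(-256964 + 377352/375271) = -133120/(-96430759892/375271) = -133120*(-375271/96430759892) = 12489018880/24107689973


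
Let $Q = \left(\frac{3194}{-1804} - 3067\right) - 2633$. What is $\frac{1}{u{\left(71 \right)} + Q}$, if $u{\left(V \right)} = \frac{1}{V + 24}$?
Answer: $- \frac{85690}{488583813} \approx -0.00017538$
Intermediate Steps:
$u{\left(V \right)} = \frac{1}{24 + V}$
$Q = - \frac{5142997}{902}$ ($Q = \left(3194 \left(- \frac{1}{1804}\right) - 3067\right) - 2633 = \left(- \frac{1597}{902} - 3067\right) - 2633 = - \frac{2768031}{902} - 2633 = - \frac{5142997}{902} \approx -5701.8$)
$\frac{1}{u{\left(71 \right)} + Q} = \frac{1}{\frac{1}{24 + 71} - \frac{5142997}{902}} = \frac{1}{\frac{1}{95} - \frac{5142997}{902}} = \frac{1}{- \frac{488583813}{85690}} = - \frac{85690}{488583813}$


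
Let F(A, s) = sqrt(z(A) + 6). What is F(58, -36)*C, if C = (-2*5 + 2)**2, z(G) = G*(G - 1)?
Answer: 768*sqrt(23) ≈ 3683.2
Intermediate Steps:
z(G) = G*(-1 + G)
C = 64 (C = (-10 + 2)**2 = (-8)**2 = 64)
F(A, s) = sqrt(6 + A*(-1 + A)) (F(A, s) = sqrt(A*(-1 + A) + 6) = sqrt(6 + A*(-1 + A)))
F(58, -36)*C = sqrt(6 + 58*(-1 + 58))*64 = sqrt(6 + 58*57)*64 = sqrt(6 + 3306)*64 = sqrt(3312)*64 = (12*sqrt(23))*64 = 768*sqrt(23)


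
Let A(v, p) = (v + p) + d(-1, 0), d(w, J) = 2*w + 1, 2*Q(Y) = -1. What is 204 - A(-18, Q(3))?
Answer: 447/2 ≈ 223.50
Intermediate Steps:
Q(Y) = -½ (Q(Y) = (½)*(-1) = -½)
d(w, J) = 1 + 2*w
A(v, p) = -1 + p + v (A(v, p) = (v + p) + (1 + 2*(-1)) = (p + v) + (1 - 2) = (p + v) - 1 = -1 + p + v)
204 - A(-18, Q(3)) = 204 - (-1 - ½ - 18) = 204 - 1*(-39/2) = 204 + 39/2 = 447/2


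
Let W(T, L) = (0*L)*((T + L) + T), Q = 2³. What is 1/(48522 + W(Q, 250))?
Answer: 1/48522 ≈ 2.0609e-5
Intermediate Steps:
Q = 8
W(T, L) = 0 (W(T, L) = 0*((L + T) + T) = 0*(L + 2*T) = 0)
1/(48522 + W(Q, 250)) = 1/(48522 + 0) = 1/48522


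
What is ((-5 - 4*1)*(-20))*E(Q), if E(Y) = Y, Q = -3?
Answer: -540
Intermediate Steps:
((-5 - 4*1)*(-20))*E(Q) = ((-5 - 4*1)*(-20))*(-3) = ((-5 - 4)*(-20))*(-3) = -9*(-20)*(-3) = 180*(-3) = -540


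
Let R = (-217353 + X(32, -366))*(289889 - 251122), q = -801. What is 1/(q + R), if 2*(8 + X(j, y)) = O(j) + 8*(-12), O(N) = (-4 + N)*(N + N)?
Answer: -1/8393560272 ≈ -1.1914e-10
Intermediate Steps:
O(N) = 2*N*(-4 + N) (O(N) = (-4 + N)*(2*N) = 2*N*(-4 + N))
X(j, y) = -56 + j*(-4 + j) (X(j, y) = -8 + (2*j*(-4 + j) + 8*(-12))/2 = -8 + (2*j*(-4 + j) - 96)/2 = -8 + (-96 + 2*j*(-4 + j))/2 = -8 + (-48 + j*(-4 + j)) = -56 + j*(-4 + j))
R = -8393559471 (R = (-217353 + (-56 + 32*(-4 + 32)))*(289889 - 251122) = (-217353 + (-56 + 32*28))*38767 = (-217353 + (-56 + 896))*38767 = (-217353 + 840)*38767 = -216513*38767 = -8393559471)
1/(q + R) = 1/(-801 - 8393559471) = 1/(-8393560272) = -1/8393560272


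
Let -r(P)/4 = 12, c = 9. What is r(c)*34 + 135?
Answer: -1497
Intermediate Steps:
r(P) = -48 (r(P) = -4*12 = -48)
r(c)*34 + 135 = -48*34 + 135 = -1632 + 135 = -1497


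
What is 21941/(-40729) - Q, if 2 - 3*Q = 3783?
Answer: 153930526/122187 ≈ 1259.8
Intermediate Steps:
Q = -3781/3 (Q = 2/3 - 1/3*3783 = 2/3 - 1261 = -3781/3 ≈ -1260.3)
21941/(-40729) - Q = 21941/(-40729) - 1*(-3781/3) = 21941*(-1/40729) + 3781/3 = -21941/40729 + 3781/3 = 153930526/122187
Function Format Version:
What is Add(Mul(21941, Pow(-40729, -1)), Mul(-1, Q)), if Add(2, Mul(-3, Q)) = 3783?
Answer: Rational(153930526, 122187) ≈ 1259.8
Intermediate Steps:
Q = Rational(-3781, 3) (Q = Add(Rational(2, 3), Mul(Rational(-1, 3), 3783)) = Add(Rational(2, 3), -1261) = Rational(-3781, 3) ≈ -1260.3)
Add(Mul(21941, Pow(-40729, -1)), Mul(-1, Q)) = Add(Mul(21941, Pow(-40729, -1)), Mul(-1, Rational(-3781, 3))) = Add(Mul(21941, Rational(-1, 40729)), Rational(3781, 3)) = Add(Rational(-21941, 40729), Rational(3781, 3)) = Rational(153930526, 122187)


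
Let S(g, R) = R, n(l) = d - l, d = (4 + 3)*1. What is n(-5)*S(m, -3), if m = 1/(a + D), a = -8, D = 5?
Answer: -36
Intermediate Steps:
d = 7 (d = 7*1 = 7)
n(l) = 7 - l
m = -⅓ (m = 1/(-8 + 5) = 1/(-3) = -⅓ ≈ -0.33333)
n(-5)*S(m, -3) = (7 - 1*(-5))*(-3) = (7 + 5)*(-3) = 12*(-3) = -36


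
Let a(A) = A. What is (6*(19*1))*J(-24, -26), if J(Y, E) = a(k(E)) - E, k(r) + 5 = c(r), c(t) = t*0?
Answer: 2394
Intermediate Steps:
c(t) = 0
k(r) = -5 (k(r) = -5 + 0 = -5)
J(Y, E) = -5 - E
(6*(19*1))*J(-24, -26) = (6*(19*1))*(-5 - 1*(-26)) = (6*19)*(-5 + 26) = 114*21 = 2394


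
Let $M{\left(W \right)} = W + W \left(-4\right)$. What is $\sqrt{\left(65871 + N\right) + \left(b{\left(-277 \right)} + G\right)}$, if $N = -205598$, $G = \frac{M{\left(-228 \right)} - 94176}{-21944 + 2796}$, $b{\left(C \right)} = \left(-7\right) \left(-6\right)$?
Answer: $\frac{i \sqrt{3200821432214}}{4787} \approx 373.74 i$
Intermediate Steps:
$M{\left(W \right)} = - 3 W$ ($M{\left(W \right)} = W - 4 W = - 3 W$)
$b{\left(C \right)} = 42$
$G = \frac{23373}{4787}$ ($G = \frac{\left(-3\right) \left(-228\right) - 94176}{-21944 + 2796} = \frac{684 - 94176}{-19148} = \left(-93492\right) \left(- \frac{1}{19148}\right) = \frac{23373}{4787} \approx 4.8826$)
$\sqrt{\left(65871 + N\right) + \left(b{\left(-277 \right)} + G\right)} = \sqrt{\left(65871 - 205598\right) + \left(42 + \frac{23373}{4787}\right)} = \sqrt{-139727 + \frac{224427}{4787}} = \sqrt{- \frac{668648722}{4787}} = \frac{i \sqrt{3200821432214}}{4787}$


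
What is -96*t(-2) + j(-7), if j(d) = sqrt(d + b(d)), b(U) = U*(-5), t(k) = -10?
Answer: 960 + 2*sqrt(7) ≈ 965.29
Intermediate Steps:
b(U) = -5*U
j(d) = 2*sqrt(-d) (j(d) = sqrt(d - 5*d) = sqrt(-4*d) = 2*sqrt(-d))
-96*t(-2) + j(-7) = -96*(-10) + 2*sqrt(-1*(-7)) = 960 + 2*sqrt(7)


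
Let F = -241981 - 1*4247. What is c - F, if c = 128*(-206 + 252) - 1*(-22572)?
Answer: 274688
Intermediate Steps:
c = 28460 (c = 128*46 + 22572 = 5888 + 22572 = 28460)
F = -246228 (F = -241981 - 4247 = -246228)
c - F = 28460 - 1*(-246228) = 28460 + 246228 = 274688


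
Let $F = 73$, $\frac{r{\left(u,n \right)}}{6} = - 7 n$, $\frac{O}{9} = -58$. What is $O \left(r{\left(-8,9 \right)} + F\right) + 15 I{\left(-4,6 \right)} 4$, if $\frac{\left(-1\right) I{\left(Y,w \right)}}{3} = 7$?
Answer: $157950$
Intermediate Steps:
$O = -522$ ($O = 9 \left(-58\right) = -522$)
$I{\left(Y,w \right)} = -21$ ($I{\left(Y,w \right)} = \left(-3\right) 7 = -21$)
$r{\left(u,n \right)} = - 42 n$ ($r{\left(u,n \right)} = 6 \left(- 7 n\right) = - 42 n$)
$O \left(r{\left(-8,9 \right)} + F\right) + 15 I{\left(-4,6 \right)} 4 = - 522 \left(\left(-42\right) 9 + 73\right) + 15 \left(-21\right) 4 = - 522 \left(-378 + 73\right) - 1260 = \left(-522\right) \left(-305\right) - 1260 = 159210 - 1260 = 157950$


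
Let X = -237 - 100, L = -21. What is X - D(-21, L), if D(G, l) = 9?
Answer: -346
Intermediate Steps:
X = -337
X - D(-21, L) = -337 - 1*9 = -337 - 9 = -346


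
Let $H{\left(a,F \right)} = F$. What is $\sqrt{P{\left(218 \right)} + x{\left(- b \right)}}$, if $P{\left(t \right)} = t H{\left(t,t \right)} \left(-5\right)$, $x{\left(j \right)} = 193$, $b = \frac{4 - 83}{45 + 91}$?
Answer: $i \sqrt{237427} \approx 487.26 i$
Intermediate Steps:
$b = - \frac{79}{136} \approx -0.58088$
$P{\left(t \right)} = - 5 t^{2}$ ($P{\left(t \right)} = t t \left(-5\right) = t^{2} \left(-5\right) = - 5 t^{2}$)
$\sqrt{P{\left(218 \right)} + x{\left(- b \right)}} = \sqrt{- 5 \cdot 218^{2} + 193} = \sqrt{\left(-5\right) 47524 + 193} = \sqrt{-237620 + 193} = \sqrt{-237427} = i \sqrt{237427}$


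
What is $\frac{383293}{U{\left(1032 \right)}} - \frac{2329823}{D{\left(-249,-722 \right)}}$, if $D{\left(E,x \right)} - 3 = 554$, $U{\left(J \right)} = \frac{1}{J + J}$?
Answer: $\frac{440649701041}{557} \approx 7.9111 \cdot 10^{8}$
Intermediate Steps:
$U{\left(J \right)} = \frac{1}{2 J}$
$D{\left(E,x \right)} = 557$ ($D{\left(E,x \right)} = 3 + 554 = 557$)
$\frac{383293}{U{\left(1032 \right)}} - \frac{2329823}{D{\left(-249,-722 \right)}} = \frac{383293}{\frac{1}{2} \cdot \frac{1}{1032}} - \frac{2329823}{557} = 383293 \frac{1}{\frac{1}{2064}} - \frac{2329823}{557} = 383293 \cdot 2064 - \frac{2329823}{557} = 791116752 - \frac{2329823}{557} = \frac{440649701041}{557}$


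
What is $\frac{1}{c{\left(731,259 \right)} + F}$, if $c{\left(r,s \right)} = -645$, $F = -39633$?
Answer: $- \frac{1}{40278} \approx -2.4827 \cdot 10^{-5}$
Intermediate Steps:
$\frac{1}{c{\left(731,259 \right)} + F} = \frac{1}{-645 - 39633} = \frac{1}{-40278} = - \frac{1}{40278}$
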